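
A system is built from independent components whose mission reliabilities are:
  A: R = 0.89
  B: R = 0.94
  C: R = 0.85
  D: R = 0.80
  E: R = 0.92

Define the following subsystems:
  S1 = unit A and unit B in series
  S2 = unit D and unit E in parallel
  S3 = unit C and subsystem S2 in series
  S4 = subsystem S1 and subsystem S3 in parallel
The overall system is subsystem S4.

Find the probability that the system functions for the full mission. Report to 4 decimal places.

0.9733

Series (A and B): 0.890000 × 0.940000 = 0.836600
Parallel (D and E): 1 − (1 − 0.800000)(1 − 0.920000) = 0.984000
Series (C and [0.984000]): 0.850000 × 0.984000 = 0.836400
Parallel ([0.836600] and [0.836400]): 1 − (1 − 0.836600)(1 − 0.836400) = 0.9733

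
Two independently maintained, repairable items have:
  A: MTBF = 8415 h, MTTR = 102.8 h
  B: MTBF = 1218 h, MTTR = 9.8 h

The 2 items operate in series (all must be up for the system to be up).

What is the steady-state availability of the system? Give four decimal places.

0.9800

A(A) = MTBF/(MTBF+MTTR) = 8415/(8415+102.8) = 0.987931
A(B) = MTBF/(MTBF+MTTR) = 1218/(1218+9.8) = 0.992018
Series availability: 0.987931 × 0.992018 = 0.9800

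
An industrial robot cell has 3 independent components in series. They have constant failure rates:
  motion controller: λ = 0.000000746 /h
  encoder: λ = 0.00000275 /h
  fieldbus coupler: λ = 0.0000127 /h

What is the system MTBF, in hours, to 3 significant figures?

61700

Series of exponential components: λ_sys = Σ λ_i
λ_sys = 0.000000746 + 0.00000275 + 0.0000127 = 1.6196e-05 /h
MTBF = 1 / λ_sys = 61700 h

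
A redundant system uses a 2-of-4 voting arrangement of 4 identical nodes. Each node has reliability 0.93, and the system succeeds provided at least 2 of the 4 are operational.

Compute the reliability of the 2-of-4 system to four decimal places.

R = Σ_{i=2}^{4} C(4,i) p^i (1−p)^{4−i} with p = 0.93
C(4,2)·0.93^2·0.07^2 = 0.025428
C(4,3)·0.93^3·0.07^1 = 0.225220
C(4,4)·0.93^4·0.07^0 = 0.748052
Sum = 0.9987

0.9987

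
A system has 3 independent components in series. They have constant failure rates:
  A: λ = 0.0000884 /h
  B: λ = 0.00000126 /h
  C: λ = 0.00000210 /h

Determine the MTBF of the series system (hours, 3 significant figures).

10900

Series of exponential components: λ_sys = Σ λ_i
λ_sys = 0.0000884 + 0.00000126 + 0.00000210 = 9.1760e-05 /h
MTBF = 1 / λ_sys = 10900 h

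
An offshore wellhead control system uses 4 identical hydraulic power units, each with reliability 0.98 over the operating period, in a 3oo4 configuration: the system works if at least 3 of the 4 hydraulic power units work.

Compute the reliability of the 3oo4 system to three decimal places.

R = Σ_{i=3}^{4} C(4,i) p^i (1−p)^{4−i} with p = 0.98
C(4,3)·0.98^3·0.02^1 = 0.07530
C(4,4)·0.98^4·0.02^0 = 0.92237
Sum = 0.998

0.998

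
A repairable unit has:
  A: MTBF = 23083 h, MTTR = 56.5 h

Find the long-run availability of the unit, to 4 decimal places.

0.9976

A(A) = MTBF/(MTBF+MTTR) = 23083/(23083+56.5) = 0.9976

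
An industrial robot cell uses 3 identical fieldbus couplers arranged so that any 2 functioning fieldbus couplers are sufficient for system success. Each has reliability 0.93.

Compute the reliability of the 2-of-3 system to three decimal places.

0.986

R = Σ_{i=2}^{3} C(3,i) p^i (1−p)^{3−i} with p = 0.93
C(3,2)·0.93^2·0.07^1 = 0.18163
C(3,3)·0.93^3·0.07^0 = 0.80436
Sum = 0.986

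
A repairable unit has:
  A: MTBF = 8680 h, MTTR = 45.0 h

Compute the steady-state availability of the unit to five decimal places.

A(A) = MTBF/(MTBF+MTTR) = 8680/(8680+45.0) = 0.99484

0.99484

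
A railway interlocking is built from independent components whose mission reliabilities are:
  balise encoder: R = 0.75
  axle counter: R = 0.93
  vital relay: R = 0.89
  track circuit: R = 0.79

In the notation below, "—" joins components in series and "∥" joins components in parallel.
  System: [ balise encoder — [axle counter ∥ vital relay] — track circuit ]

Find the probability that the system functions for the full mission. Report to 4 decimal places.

Parallel (axle counter and vital relay): 1 − (1 − 0.930000)(1 − 0.890000) = 0.992300
Series (balise encoder, [0.992300], and track circuit): 0.750000 × 0.992300 × 0.790000 = 0.5879

0.5879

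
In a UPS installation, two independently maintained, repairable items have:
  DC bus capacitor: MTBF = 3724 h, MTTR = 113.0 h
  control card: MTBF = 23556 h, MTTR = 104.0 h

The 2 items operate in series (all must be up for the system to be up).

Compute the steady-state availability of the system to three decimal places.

0.966

A(DC bus capacitor) = MTBF/(MTBF+MTTR) = 3724/(3724+113.0) = 0.970550
A(control card) = MTBF/(MTBF+MTTR) = 23556/(23556+104.0) = 0.995604
Series availability: 0.970550 × 0.995604 = 0.966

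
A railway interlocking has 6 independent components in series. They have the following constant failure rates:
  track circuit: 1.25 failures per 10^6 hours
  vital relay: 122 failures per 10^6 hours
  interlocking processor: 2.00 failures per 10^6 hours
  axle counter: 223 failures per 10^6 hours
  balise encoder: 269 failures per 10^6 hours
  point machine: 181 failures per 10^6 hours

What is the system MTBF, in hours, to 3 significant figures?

1250

Series of exponential components: λ_sys = Σ λ_i
λ_sys = 0.00000125 + 0.000122 + 0.00000200 + 0.000223 + 0.000269 + 0.000181 = 7.9825e-04 /h
MTBF = 1 / λ_sys = 1250 h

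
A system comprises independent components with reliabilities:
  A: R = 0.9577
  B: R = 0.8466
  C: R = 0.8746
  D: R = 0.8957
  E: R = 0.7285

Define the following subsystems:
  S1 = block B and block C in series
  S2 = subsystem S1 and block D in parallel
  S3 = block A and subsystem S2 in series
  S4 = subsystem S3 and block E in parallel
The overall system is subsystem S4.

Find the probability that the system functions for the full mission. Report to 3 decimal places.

0.981

Series (B and C): 0.84660 × 0.87460 = 0.74044
Parallel ([0.74044] and D): 1 − (1 − 0.74044)(1 − 0.89570) = 0.97293
Series (A and [0.97293]): 0.95770 × 0.97293 = 0.93178
Parallel ([0.93178] and E): 1 − (1 − 0.93178)(1 − 0.72850) = 0.981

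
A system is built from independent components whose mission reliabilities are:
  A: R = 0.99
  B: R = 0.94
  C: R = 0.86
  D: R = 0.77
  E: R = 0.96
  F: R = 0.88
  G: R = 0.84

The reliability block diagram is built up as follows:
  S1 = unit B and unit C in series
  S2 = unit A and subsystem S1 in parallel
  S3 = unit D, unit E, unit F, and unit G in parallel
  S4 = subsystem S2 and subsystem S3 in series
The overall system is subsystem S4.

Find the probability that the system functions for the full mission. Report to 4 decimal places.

Series (B and C): 0.940000 × 0.860000 = 0.808400
Parallel (A and [0.808400]): 1 − (1 − 0.990000)(1 − 0.808400) = 0.998084
Parallel (D, E, F, and G): 1 − (1 − 0.770000)(1 − 0.960000)(1 − 0.880000)(1 − 0.840000) = 0.999823
Series ([0.998084] and [0.999823]): 0.998084 × 0.999823 = 0.9979

0.9979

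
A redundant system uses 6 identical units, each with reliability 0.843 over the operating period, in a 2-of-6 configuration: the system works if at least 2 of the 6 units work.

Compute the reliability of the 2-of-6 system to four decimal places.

0.9995

R = Σ_{i=2}^{6} C(6,i) p^i (1−p)^{6−i} with p = 0.843
C(6,2)·0.843^2·0.157^4 = 0.006477
C(6,3)·0.843^3·0.157^3 = 0.046367
C(6,4)·0.843^4·0.157^2 = 0.186724
C(6,5)·0.843^5·0.157^1 = 0.401041
C(6,6)·0.843^6·0.157^0 = 0.358893
Sum = 0.9995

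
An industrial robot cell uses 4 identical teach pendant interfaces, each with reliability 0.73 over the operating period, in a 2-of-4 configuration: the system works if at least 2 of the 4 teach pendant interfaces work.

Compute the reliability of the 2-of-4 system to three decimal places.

R = Σ_{i=2}^{4} C(4,i) p^i (1−p)^{4−i} with p = 0.73
C(4,2)·0.73^2·0.27^2 = 0.23309
C(4,3)·0.73^3·0.27^1 = 0.42014
C(4,4)·0.73^4·0.27^0 = 0.28398
Sum = 0.937

0.937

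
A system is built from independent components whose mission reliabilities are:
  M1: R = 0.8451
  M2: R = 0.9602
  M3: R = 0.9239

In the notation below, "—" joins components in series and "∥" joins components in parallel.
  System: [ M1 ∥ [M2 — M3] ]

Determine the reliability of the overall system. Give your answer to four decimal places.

Series (M2 and M3): 0.960200 × 0.923900 = 0.887129
Parallel (M1 and [0.887129]): 1 − (1 − 0.845100)(1 − 0.887129) = 0.9825

0.9825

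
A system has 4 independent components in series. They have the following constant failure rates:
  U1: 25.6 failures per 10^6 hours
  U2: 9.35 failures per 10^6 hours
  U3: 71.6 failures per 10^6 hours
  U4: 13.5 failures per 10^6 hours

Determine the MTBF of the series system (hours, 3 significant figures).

8330

Series of exponential components: λ_sys = Σ λ_i
λ_sys = 0.0000256 + 0.00000935 + 0.0000716 + 0.0000135 = 1.2005e-04 /h
MTBF = 1 / λ_sys = 8330 h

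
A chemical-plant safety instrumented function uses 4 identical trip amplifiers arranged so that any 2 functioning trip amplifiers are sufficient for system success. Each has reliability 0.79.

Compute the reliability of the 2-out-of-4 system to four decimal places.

R = Σ_{i=2}^{4} C(4,i) p^i (1−p)^{4−i} with p = 0.79
C(4,2)·0.79^2·0.21^2 = 0.165137
C(4,3)·0.79^3·0.21^1 = 0.414153
C(4,4)·0.79^4·0.21^0 = 0.389501
Sum = 0.9688

0.9688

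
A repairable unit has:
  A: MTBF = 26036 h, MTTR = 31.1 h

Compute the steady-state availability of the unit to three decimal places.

A(A) = MTBF/(MTBF+MTTR) = 26036/(26036+31.1) = 0.999

0.999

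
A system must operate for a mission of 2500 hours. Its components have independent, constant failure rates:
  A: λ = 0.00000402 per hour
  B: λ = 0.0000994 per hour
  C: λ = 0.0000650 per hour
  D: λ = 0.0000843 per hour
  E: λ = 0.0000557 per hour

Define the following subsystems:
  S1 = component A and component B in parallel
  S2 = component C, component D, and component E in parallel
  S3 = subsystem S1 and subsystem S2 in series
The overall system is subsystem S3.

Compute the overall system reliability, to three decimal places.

0.994

R(A) = exp(−0.00000402 × 2500) = 0.99000
R(B) = exp(−0.0000994 × 2500) = 0.77997
R(C) = exp(−0.0000650 × 2500) = 0.85002
R(D) = exp(−0.0000843 × 2500) = 0.80998
R(E) = exp(−0.0000557 × 2500) = 0.87001
Parallel (A and B): 1 − (1 − 0.99000)(1 − 0.77997) = 0.99780
Parallel (C, D, and E): 1 − (1 − 0.85002)(1 − 0.80998)(1 − 0.87001) = 0.99630
Series ([0.99780] and [0.99630]): 0.99780 × 0.99630 = 0.994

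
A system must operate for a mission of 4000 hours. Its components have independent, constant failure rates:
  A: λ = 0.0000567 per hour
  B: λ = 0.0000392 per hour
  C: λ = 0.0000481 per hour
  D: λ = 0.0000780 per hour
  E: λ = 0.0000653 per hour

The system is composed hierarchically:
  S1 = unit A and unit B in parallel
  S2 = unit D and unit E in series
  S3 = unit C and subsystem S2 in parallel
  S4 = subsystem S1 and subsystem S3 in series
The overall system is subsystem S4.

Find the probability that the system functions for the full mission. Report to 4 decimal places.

R(A) = exp(−0.0000567 × 4000) = 0.797080
R(B) = exp(−0.0000392 × 4000) = 0.854875
R(C) = exp(−0.0000481 × 4000) = 0.824977
R(D) = exp(−0.0000780 × 4000) = 0.731982
R(E) = exp(−0.0000653 × 4000) = 0.770127
Parallel (A and B): 1 − (1 − 0.797080)(1 − 0.854875) = 0.970551
Series (D and E): 0.731982 × 0.770127 = 0.563719
Parallel (C and [0.563719]): 1 − (1 − 0.824977)(1 − 0.563719) = 0.923641
Series ([0.970551] and [0.923641]): 0.970551 × 0.923641 = 0.8964

0.8964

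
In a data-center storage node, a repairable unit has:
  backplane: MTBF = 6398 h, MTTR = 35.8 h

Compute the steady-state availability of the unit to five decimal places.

A(backplane) = MTBF/(MTBF+MTTR) = 6398/(6398+35.8) = 0.99444

0.99444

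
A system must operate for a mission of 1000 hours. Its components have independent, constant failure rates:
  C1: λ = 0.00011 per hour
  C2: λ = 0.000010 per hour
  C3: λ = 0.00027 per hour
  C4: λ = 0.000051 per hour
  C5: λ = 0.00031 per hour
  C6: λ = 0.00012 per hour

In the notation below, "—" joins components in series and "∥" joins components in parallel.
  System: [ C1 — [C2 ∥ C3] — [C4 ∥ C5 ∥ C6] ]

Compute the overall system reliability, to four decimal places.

0.8924

R(C1) = exp(−0.00011 × 1000) = 0.895834
R(C2) = exp(−0.000010 × 1000) = 0.990050
R(C3) = exp(−0.00027 × 1000) = 0.763379
R(C4) = exp(−0.000051 × 1000) = 0.950279
R(C5) = exp(−0.00031 × 1000) = 0.733447
R(C6) = exp(−0.00012 × 1000) = 0.886920
Parallel (C2 and C3): 1 − (1 − 0.990050)(1 − 0.763379) = 0.997646
Parallel (C4, C5, and C6): 1 − (1 − 0.950279)(1 − 0.733447)(1 − 0.886920) = 0.998501
Series (C1, [0.997646], and [0.998501]): 0.895834 × 0.997646 × 0.998501 = 0.8924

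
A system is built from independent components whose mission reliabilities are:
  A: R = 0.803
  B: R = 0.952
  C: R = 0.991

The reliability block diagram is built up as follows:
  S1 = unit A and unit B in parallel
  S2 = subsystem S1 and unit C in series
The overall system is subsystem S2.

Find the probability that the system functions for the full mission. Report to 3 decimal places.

Parallel (A and B): 1 − (1 − 0.80300)(1 − 0.95200) = 0.99054
Series ([0.99054] and C): 0.99054 × 0.99100 = 0.982

0.982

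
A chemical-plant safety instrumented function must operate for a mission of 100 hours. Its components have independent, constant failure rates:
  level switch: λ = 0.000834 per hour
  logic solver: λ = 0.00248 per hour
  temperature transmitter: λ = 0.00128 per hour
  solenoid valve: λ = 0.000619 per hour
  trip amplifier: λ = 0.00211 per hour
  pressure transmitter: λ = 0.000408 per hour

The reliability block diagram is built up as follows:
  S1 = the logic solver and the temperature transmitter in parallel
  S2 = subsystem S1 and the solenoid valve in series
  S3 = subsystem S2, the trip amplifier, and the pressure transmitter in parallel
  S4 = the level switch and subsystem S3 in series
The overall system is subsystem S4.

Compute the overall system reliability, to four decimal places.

0.9194

R(level switch) = exp(−0.000834 × 100) = 0.919983
R(logic solver) = exp(−0.00248 × 100) = 0.780360
R(temperature transmitter) = exp(−0.00128 × 100) = 0.879853
R(solenoid valve) = exp(−0.000619 × 100) = 0.939977
R(trip amplifier) = exp(−0.00211 × 100) = 0.809774
R(pressure transmitter) = exp(−0.000408 × 100) = 0.960021
Parallel (logic solver and temperature transmitter): 1 − (1 − 0.780360)(1 − 0.879853) = 0.973611
Series ([0.973611] and solenoid valve): 0.973611 × 0.939977 = 0.915172
Parallel ([0.915172], trip amplifier, and pressure transmitter): 1 − (1 − 0.915172)(1 − 0.809774)(1 − 0.960021) = 0.999355
Series (level switch and [0.999355]): 0.919983 × 0.999355 = 0.9194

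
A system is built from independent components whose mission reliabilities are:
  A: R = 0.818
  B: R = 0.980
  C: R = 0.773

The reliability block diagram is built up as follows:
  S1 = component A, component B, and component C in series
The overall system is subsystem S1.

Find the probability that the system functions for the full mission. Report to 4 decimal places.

Series (A, B, and C): 0.818000 × 0.980000 × 0.773000 = 0.6197

0.6197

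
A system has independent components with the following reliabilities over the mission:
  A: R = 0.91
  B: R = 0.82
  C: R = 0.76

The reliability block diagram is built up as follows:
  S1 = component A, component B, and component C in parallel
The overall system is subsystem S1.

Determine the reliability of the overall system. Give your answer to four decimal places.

0.9961

Parallel (A, B, and C): 1 − (1 − 0.910000)(1 − 0.820000)(1 − 0.760000) = 0.9961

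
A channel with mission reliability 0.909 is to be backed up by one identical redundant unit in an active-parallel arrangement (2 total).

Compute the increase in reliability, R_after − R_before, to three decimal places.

0.083

R_before = 0.909
R_after = 1 − (1 − 0.909)^2 = 0.992
ΔR = 0.992 − 0.909 = 0.083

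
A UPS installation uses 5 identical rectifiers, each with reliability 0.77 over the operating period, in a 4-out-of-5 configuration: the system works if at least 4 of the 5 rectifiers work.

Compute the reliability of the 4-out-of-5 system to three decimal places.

R = Σ_{i=4}^{5} C(5,i) p^i (1−p)^{5−i} with p = 0.77
C(5,4)·0.77^4·0.23^1 = 0.40426
C(5,5)·0.77^5·0.23^0 = 0.27068
Sum = 0.675

0.675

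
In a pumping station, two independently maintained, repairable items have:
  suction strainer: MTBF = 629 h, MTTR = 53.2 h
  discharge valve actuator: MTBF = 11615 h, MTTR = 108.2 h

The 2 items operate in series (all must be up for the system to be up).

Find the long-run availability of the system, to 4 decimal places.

0.9135

A(suction strainer) = MTBF/(MTBF+MTTR) = 629/(629+53.2) = 0.922017
A(discharge valve actuator) = MTBF/(MTBF+MTTR) = 11615/(11615+108.2) = 0.990770
Series availability: 0.922017 × 0.990770 = 0.9135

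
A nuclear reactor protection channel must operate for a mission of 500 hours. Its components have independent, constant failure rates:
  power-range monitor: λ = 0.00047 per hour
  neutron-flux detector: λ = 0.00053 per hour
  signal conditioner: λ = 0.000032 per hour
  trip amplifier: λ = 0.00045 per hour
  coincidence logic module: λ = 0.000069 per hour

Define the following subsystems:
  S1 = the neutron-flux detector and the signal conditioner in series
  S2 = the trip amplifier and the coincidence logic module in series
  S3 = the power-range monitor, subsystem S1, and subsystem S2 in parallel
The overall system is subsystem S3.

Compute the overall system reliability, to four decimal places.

R(power-range monitor) = exp(−0.00047 × 500) = 0.790571
R(neutron-flux detector) = exp(−0.00053 × 500) = 0.767206
R(signal conditioner) = exp(−0.000032 × 500) = 0.984127
R(trip amplifier) = exp(−0.00045 × 500) = 0.798516
R(coincidence logic module) = exp(−0.000069 × 500) = 0.966088
Series (neutron-flux detector and signal conditioner): 0.767206 × 0.984127 = 0.755028
Series (trip amplifier and coincidence logic module): 0.798516 × 0.966088 = 0.771437
Parallel (power-range monitor, [0.755028], and [0.771437]): 1 − (1 − 0.790571)(1 − 0.755028)(1 − 0.771437) = 0.9883

0.9883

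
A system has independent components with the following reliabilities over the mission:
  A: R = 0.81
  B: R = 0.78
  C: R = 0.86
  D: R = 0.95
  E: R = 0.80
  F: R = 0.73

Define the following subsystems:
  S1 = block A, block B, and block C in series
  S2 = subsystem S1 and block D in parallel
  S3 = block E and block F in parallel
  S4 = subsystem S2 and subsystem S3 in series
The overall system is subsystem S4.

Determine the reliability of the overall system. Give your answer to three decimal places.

0.924

Series (A, B, and C): 0.81000 × 0.78000 × 0.86000 = 0.54335
Parallel ([0.54335] and D): 1 − (1 − 0.54335)(1 − 0.95000) = 0.97717
Parallel (E and F): 1 − (1 − 0.80000)(1 − 0.73000) = 0.94600
Series ([0.97717] and [0.94600]): 0.97717 × 0.94600 = 0.924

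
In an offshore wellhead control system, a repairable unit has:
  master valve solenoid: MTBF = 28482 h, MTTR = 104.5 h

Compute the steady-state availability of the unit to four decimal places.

0.9963

A(master valve solenoid) = MTBF/(MTBF+MTTR) = 28482/(28482+104.5) = 0.9963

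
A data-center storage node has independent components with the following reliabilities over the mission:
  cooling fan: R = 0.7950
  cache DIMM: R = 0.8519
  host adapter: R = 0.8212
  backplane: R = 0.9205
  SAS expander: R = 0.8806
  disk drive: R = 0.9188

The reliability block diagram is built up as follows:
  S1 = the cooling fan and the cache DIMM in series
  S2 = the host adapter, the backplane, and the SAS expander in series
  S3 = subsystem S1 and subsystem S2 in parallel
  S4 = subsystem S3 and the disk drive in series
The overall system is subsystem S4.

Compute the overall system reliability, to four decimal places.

Series (cooling fan and cache DIMM): 0.795000 × 0.851900 = 0.677261
Series (host adapter, backplane, and SAS expander): 0.821200 × 0.920500 × 0.880600 = 0.665658
Parallel ([0.677261] and [0.665658]): 1 − (1 − 0.677261)(1 − 0.665658) = 0.892095
Series ([0.892095] and disk drive): 0.892095 × 0.918800 = 0.8197

0.8197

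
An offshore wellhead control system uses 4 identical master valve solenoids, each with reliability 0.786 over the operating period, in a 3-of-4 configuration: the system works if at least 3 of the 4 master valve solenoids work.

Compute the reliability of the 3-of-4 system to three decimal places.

0.797

R = Σ_{i=3}^{4} C(4,i) p^i (1−p)^{4−i} with p = 0.786
C(4,3)·0.786^3·0.214^1 = 0.41566
C(4,4)·0.786^4·0.214^0 = 0.38167
Sum = 0.797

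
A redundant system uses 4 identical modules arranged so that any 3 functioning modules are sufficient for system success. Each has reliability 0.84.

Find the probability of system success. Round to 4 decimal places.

0.8772

R = Σ_{i=3}^{4} C(4,i) p^i (1−p)^{4−i} with p = 0.84
C(4,3)·0.84^3·0.16^1 = 0.379331
C(4,4)·0.84^4·0.16^0 = 0.497871
Sum = 0.8772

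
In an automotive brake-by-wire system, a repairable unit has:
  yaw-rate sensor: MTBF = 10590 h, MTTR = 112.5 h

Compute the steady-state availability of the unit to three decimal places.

A(yaw-rate sensor) = MTBF/(MTBF+MTTR) = 10590/(10590+112.5) = 0.989

0.989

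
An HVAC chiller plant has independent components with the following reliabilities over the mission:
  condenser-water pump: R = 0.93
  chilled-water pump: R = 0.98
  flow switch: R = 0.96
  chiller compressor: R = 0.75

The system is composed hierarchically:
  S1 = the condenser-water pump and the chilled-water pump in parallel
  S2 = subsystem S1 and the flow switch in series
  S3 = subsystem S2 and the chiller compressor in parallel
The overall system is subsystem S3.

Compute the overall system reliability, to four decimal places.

Parallel (condenser-water pump and chilled-water pump): 1 − (1 − 0.930000)(1 − 0.980000) = 0.998600
Series ([0.998600] and flow switch): 0.998600 × 0.960000 = 0.958656
Parallel ([0.958656] and chiller compressor): 1 − (1 − 0.958656)(1 − 0.750000) = 0.9897

0.9897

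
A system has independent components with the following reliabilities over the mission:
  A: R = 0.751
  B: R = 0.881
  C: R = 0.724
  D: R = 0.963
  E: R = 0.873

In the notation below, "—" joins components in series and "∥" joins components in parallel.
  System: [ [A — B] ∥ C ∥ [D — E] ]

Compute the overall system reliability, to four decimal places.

0.9851

Series (A and B): 0.751000 × 0.881000 = 0.661631
Series (D and E): 0.963000 × 0.873000 = 0.840699
Parallel ([0.661631], C, and [0.840699]): 1 − (1 − 0.661631)(1 − 0.724000)(1 − 0.840699) = 0.9851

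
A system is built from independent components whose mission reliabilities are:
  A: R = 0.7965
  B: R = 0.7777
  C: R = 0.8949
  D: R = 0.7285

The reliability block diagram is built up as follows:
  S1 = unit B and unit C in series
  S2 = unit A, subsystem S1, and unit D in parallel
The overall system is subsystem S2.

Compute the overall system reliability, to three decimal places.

Series (B and C): 0.77770 × 0.89490 = 0.69596
Parallel (A, [0.69596], and D): 1 − (1 − 0.79650)(1 − 0.69596)(1 − 0.72850) = 0.983

0.983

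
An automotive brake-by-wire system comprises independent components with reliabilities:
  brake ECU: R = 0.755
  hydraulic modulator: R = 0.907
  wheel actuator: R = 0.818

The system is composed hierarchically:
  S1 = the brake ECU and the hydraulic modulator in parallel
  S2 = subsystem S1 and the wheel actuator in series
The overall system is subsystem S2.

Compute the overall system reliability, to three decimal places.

Parallel (brake ECU and hydraulic modulator): 1 − (1 − 0.75500)(1 − 0.90700) = 0.97722
Series ([0.97722] and wheel actuator): 0.97722 × 0.81800 = 0.799

0.799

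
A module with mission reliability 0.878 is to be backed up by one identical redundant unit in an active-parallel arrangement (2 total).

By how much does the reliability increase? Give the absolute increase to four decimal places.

R_before = 0.878
R_after = 1 − (1 − 0.878)^2 = 0.9851
ΔR = 0.9851 − 0.878 = 0.1071

0.1071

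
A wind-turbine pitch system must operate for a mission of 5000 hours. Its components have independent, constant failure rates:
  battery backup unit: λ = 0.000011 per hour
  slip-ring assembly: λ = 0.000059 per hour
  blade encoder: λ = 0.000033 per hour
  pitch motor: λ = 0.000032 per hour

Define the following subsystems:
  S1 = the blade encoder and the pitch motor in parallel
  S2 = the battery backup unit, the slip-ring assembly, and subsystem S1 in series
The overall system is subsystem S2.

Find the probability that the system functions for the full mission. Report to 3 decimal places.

R(battery backup unit) = exp(−0.000011 × 5000) = 0.94649
R(slip-ring assembly) = exp(−0.000059 × 5000) = 0.74453
R(blade encoder) = exp(−0.000033 × 5000) = 0.84789
R(pitch motor) = exp(−0.000032 × 5000) = 0.85214
Parallel (blade encoder and pitch motor): 1 − (1 − 0.84789)(1 − 0.85214) = 0.97751
Series (battery backup unit, slip-ring assembly, and [0.97751]): 0.94649 × 0.74453 × 0.97751 = 0.689

0.689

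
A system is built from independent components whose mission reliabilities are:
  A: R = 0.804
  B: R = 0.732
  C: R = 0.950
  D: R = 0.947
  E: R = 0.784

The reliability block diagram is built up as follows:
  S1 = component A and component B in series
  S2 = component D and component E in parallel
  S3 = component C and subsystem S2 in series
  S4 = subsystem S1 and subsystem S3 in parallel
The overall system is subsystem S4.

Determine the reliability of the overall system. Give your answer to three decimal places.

Series (A and B): 0.80400 × 0.73200 = 0.58853
Parallel (D and E): 1 − (1 − 0.94700)(1 − 0.78400) = 0.98855
Series (C and [0.98855]): 0.95000 × 0.98855 = 0.93912
Parallel ([0.58853] and [0.93912]): 1 − (1 − 0.58853)(1 − 0.93912) = 0.975

0.975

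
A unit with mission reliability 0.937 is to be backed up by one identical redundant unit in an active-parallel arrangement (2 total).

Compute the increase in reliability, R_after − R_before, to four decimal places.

R_before = 0.937
R_after = 1 − (1 − 0.937)^2 = 0.9960
ΔR = 0.9960 − 0.937 = 0.0590

0.0590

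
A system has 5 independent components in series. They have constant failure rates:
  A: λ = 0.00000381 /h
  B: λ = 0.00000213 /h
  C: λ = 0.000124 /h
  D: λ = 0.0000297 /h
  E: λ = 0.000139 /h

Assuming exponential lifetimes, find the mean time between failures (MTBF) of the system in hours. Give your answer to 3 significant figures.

Series of exponential components: λ_sys = Σ λ_i
λ_sys = 0.00000381 + 0.00000213 + 0.000124 + 0.0000297 + 0.000139 = 2.9864e-04 /h
MTBF = 1 / λ_sys = 3350 h

3350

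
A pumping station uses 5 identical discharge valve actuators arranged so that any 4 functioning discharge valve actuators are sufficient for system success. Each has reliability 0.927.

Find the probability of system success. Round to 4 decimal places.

R = Σ_{i=4}^{5} C(5,i) p^i (1−p)^{5−i} with p = 0.927
C(5,4)·0.927^4·0.073^1 = 0.269533
C(5,5)·0.927^5·0.073^0 = 0.684540
Sum = 0.9541

0.9541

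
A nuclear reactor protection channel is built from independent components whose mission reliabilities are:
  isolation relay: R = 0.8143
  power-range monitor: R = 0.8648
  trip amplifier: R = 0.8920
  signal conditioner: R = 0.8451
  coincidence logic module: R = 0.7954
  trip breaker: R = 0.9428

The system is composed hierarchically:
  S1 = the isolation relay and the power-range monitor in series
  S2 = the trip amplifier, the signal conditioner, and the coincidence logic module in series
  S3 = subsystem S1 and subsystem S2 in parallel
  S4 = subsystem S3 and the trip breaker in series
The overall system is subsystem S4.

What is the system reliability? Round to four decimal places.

0.8311

Series (isolation relay and power-range monitor): 0.814300 × 0.864800 = 0.704207
Series (trip amplifier, signal conditioner, and coincidence logic module): 0.892000 × 0.845100 × 0.795400 = 0.599596
Parallel ([0.704207] and [0.599596]): 1 − (1 − 0.704207)(1 − 0.599596) = 0.881563
Series ([0.881563] and trip breaker): 0.881563 × 0.942800 = 0.8311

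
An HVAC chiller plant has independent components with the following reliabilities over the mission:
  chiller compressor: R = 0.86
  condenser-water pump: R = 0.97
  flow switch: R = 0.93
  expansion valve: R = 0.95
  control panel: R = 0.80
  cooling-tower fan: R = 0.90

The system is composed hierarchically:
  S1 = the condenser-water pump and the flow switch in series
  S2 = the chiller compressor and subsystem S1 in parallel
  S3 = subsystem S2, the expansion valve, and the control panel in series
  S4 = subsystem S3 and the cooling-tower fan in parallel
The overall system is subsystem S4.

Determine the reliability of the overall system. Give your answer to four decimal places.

0.9750

Series (condenser-water pump and flow switch): 0.970000 × 0.930000 = 0.902100
Parallel (chiller compressor and [0.902100]): 1 − (1 − 0.860000)(1 − 0.902100) = 0.986294
Series ([0.986294], expansion valve, and control panel): 0.986294 × 0.950000 × 0.800000 = 0.749583
Parallel ([0.749583] and cooling-tower fan): 1 − (1 − 0.749583)(1 − 0.900000) = 0.9750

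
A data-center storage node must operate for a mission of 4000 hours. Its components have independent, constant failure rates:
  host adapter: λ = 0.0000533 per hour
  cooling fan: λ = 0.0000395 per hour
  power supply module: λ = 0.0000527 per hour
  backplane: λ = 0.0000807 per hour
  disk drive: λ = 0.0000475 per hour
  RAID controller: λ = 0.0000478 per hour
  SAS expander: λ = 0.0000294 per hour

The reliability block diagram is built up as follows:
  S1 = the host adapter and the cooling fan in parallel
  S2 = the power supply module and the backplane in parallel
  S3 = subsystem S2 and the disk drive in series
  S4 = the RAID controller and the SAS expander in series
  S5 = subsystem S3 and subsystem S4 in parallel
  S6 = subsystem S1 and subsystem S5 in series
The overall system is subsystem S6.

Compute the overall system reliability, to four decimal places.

R(host adapter) = exp(−0.0000533 × 4000) = 0.807995
R(cooling fan) = exp(−0.0000395 × 4000) = 0.853850
R(power supply module) = exp(−0.0000527 × 4000) = 0.809936
R(backplane) = exp(−0.0000807 × 4000) = 0.724119
R(disk drive) = exp(−0.0000475 × 4000) = 0.826959
R(RAID controller) = exp(−0.0000478 × 4000) = 0.825967
R(SAS expander) = exp(−0.0000294 × 4000) = 0.889052
Parallel (host adapter and cooling fan): 1 − (1 − 0.807995)(1 − 0.853850) = 0.971938
Parallel (power supply module and backplane): 1 − (1 − 0.809936)(1 − 0.724119) = 0.947565
Series ([0.947565] and disk drive): 0.947565 × 0.826959 = 0.783597
Series (RAID controller and SAS expander): 0.825967 × 0.889052 = 0.734328
Parallel ([0.783597] and [0.734328]): 1 − (1 − 0.783597)(1 − 0.734328) = 0.942508
Series ([0.971938] and [0.942508]): 0.971938 × 0.942508 = 0.9161

0.9161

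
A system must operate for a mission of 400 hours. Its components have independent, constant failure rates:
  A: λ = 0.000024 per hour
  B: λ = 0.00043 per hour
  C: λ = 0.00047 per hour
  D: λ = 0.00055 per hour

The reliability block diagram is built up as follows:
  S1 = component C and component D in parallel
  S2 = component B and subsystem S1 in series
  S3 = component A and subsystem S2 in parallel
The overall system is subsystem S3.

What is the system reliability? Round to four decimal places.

0.9982

R(A) = exp(−0.000024 × 400) = 0.990446
R(B) = exp(−0.00043 × 400) = 0.841979
R(C) = exp(−0.00047 × 400) = 0.828615
R(D) = exp(−0.00055 × 400) = 0.802519
Parallel (C and D): 1 − (1 − 0.828615)(1 − 0.802519) = 0.966155
Series (B and [0.966155]): 0.841979 × 0.966155 = 0.813482
Parallel (A and [0.813482]): 1 − (1 − 0.990446)(1 − 0.813482) = 0.9982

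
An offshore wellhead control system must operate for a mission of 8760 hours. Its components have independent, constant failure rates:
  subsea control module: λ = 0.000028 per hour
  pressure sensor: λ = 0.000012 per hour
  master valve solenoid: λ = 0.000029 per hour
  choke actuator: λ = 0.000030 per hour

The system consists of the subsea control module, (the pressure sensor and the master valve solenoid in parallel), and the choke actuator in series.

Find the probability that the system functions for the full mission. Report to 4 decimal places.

R(subsea control module) = exp(−0.000028 × 8760) = 0.782485
R(pressure sensor) = exp(−0.000012 × 8760) = 0.900216
R(master valve solenoid) = exp(−0.000029 × 8760) = 0.775661
R(choke actuator) = exp(−0.000030 × 8760) = 0.768896
Parallel (pressure sensor and master valve solenoid): 1 − (1 − 0.900216)(1 − 0.775661) = 0.977615
Series (subsea control module, [0.977615], and choke actuator): 0.782485 × 0.977615 × 0.768896 = 0.5882

0.5882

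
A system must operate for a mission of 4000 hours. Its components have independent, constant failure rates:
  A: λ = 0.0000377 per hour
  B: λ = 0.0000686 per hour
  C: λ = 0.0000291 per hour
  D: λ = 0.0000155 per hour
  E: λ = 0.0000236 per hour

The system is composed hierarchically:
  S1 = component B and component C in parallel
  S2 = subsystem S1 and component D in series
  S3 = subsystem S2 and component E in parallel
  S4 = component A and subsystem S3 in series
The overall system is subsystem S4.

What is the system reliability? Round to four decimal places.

0.8534

R(A) = exp(−0.0000377 × 4000) = 0.860020
R(B) = exp(−0.0000686 × 4000) = 0.760028
R(C) = exp(−0.0000291 × 4000) = 0.890119
R(D) = exp(−0.0000155 × 4000) = 0.939883
R(E) = exp(−0.0000236 × 4000) = 0.909919
Parallel (B and C): 1 − (1 − 0.760028)(1 − 0.890119) = 0.973632
Series ([0.973632] and D): 0.973632 × 0.939883 = 0.915100
Parallel ([0.915100] and E): 1 − (1 − 0.915100)(1 − 0.909919) = 0.992352
Series (A and [0.992352]): 0.860020 × 0.992352 = 0.8534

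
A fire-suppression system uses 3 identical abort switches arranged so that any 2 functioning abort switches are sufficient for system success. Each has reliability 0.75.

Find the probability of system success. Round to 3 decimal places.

R = Σ_{i=2}^{3} C(3,i) p^i (1−p)^{3−i} with p = 0.75
C(3,2)·0.75^2·0.25^1 = 0.42188
C(3,3)·0.75^3·0.25^0 = 0.42188
Sum = 0.844

0.844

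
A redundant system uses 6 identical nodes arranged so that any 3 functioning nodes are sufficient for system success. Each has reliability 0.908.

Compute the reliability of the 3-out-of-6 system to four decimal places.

R = Σ_{i=3}^{6} C(6,i) p^i (1−p)^{6−i} with p = 0.908
C(6,3)·0.908^3·0.092^3 = 0.011659
C(6,4)·0.908^4·0.092^2 = 0.086300
C(6,5)·0.908^5·0.092^1 = 0.340697
C(6,6)·0.908^6·0.092^0 = 0.560422
Sum = 0.9991

0.9991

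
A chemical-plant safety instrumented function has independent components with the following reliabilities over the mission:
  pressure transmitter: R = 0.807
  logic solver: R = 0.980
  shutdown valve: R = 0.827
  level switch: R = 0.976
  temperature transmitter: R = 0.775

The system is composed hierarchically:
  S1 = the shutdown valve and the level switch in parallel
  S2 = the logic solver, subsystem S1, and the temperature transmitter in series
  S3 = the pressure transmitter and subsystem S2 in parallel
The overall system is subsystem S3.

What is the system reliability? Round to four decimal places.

Parallel (shutdown valve and level switch): 1 − (1 − 0.827000)(1 − 0.976000) = 0.995848
Series (logic solver, [0.995848], and temperature transmitter): 0.980000 × 0.995848 × 0.775000 = 0.756347
Parallel (pressure transmitter and [0.756347]): 1 − (1 − 0.807000)(1 − 0.756347) = 0.9530

0.9530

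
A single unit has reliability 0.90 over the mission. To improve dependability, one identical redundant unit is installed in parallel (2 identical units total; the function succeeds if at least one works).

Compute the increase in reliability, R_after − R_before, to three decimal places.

0.090

R_before = 0.90
R_after = 1 − (1 − 0.90)^2 = 0.990
ΔR = 0.990 − 0.90 = 0.090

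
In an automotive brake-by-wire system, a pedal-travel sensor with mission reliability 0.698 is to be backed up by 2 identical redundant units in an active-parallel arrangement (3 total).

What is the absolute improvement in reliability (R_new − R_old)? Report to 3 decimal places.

R_before = 0.698
R_after = 1 − (1 − 0.698)^3 = 0.972
ΔR = 0.972 − 0.698 = 0.274

0.274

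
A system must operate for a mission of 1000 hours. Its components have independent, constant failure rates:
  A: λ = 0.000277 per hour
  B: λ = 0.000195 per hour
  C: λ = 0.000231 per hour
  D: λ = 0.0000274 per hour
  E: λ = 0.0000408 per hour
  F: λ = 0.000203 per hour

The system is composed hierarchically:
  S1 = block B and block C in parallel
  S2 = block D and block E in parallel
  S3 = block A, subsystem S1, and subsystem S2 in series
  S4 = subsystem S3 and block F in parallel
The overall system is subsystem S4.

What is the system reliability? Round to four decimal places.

0.9503

R(A) = exp(−0.000277 × 1000) = 0.758054
R(B) = exp(−0.000195 × 1000) = 0.822835
R(C) = exp(−0.000231 × 1000) = 0.793739
R(D) = exp(−0.0000274 × 1000) = 0.972972
R(E) = exp(−0.0000408 × 1000) = 0.960021
R(F) = exp(−0.000203 × 1000) = 0.816278
Parallel (B and C): 1 − (1 − 0.822835)(1 − 0.793739) = 0.963458
Parallel (D and E): 1 − (1 − 0.972972)(1 − 0.960021) = 0.998919
Series (A, [0.963458], and [0.998919]): 0.758054 × 0.963458 × 0.998919 = 0.729564
Parallel ([0.729564] and F): 1 − (1 − 0.729564)(1 − 0.816278) = 0.9503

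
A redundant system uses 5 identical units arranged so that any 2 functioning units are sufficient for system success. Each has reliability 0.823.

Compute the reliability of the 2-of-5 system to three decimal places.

0.996

R = Σ_{i=2}^{5} C(5,i) p^i (1−p)^{5−i} with p = 0.823
C(5,2)·0.823^2·0.177^3 = 0.03756
C(5,3)·0.823^3·0.177^2 = 0.17464
C(5,4)·0.823^4·0.177^1 = 0.40602
C(5,5)·0.823^5·0.177^0 = 0.37757
Sum = 0.996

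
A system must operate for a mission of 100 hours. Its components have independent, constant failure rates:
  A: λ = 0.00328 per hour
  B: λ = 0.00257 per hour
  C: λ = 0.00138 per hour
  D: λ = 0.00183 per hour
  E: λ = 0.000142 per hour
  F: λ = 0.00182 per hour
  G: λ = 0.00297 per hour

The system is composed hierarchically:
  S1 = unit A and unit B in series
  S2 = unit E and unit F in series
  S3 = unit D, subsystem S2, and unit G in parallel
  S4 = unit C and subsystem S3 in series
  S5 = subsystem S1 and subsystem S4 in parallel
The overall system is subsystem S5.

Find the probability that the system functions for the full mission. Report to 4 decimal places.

R(A) = exp(−0.00328 × 100) = 0.720363
R(B) = exp(−0.00257 × 100) = 0.773368
R(C) = exp(−0.00138 × 100) = 0.871099
R(D) = exp(−0.00183 × 100) = 0.832768
R(E) = exp(−0.000142 × 100) = 0.985900
R(F) = exp(−0.00182 × 100) = 0.833601
R(G) = exp(−0.00297 × 100) = 0.743044
Series (A and B): 0.720363 × 0.773368 = 0.557106
Series (E and F): 0.985900 × 0.833601 = 0.821847
Parallel (D, [0.821847], and G): 1 − (1 − 0.832768)(1 − 0.821847)(1 − 0.743044) = 0.992345
Series (C and [0.992345]): 0.871099 × 0.992345 = 0.864431
Parallel ([0.557106] and [0.864431]): 1 − (1 − 0.557106)(1 − 0.864431) = 0.9400

0.9400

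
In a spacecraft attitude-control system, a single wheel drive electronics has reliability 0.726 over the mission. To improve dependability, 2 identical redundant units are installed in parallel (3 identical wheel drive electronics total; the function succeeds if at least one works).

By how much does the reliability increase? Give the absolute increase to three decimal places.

0.253

R_before = 0.726
R_after = 1 − (1 − 0.726)^3 = 0.979
ΔR = 0.979 − 0.726 = 0.253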